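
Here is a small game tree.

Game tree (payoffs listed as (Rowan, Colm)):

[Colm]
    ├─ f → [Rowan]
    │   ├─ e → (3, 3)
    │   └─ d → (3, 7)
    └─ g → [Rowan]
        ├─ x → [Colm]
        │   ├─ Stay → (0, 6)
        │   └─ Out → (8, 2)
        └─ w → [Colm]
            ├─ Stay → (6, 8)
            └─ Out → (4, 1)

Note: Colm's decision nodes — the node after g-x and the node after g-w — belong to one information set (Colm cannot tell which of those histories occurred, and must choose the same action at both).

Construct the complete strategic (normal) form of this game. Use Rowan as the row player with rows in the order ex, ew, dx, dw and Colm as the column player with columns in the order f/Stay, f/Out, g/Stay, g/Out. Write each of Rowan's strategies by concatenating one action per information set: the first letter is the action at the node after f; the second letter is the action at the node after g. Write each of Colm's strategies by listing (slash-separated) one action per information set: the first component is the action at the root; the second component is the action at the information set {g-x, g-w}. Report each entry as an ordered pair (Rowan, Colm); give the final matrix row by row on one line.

ex: (3,3) (3,3) (0,6) (8,2) | ew: (3,3) (3,3) (6,8) (4,1) | dx: (3,7) (3,7) (0,6) (8,2) | dw: (3,7) (3,7) (6,8) (4,1)

Row ex: f/Stay→(3,3), f/Out→(3,3), g/Stay→(0,6), g/Out→(8,2)
Row ew: f/Stay→(3,3), f/Out→(3,3), g/Stay→(6,8), g/Out→(4,1)
Row dx: f/Stay→(3,7), f/Out→(3,7), g/Stay→(0,6), g/Out→(8,2)
Row dw: f/Stay→(3,7), f/Out→(3,7), g/Stay→(6,8), g/Out→(4,1)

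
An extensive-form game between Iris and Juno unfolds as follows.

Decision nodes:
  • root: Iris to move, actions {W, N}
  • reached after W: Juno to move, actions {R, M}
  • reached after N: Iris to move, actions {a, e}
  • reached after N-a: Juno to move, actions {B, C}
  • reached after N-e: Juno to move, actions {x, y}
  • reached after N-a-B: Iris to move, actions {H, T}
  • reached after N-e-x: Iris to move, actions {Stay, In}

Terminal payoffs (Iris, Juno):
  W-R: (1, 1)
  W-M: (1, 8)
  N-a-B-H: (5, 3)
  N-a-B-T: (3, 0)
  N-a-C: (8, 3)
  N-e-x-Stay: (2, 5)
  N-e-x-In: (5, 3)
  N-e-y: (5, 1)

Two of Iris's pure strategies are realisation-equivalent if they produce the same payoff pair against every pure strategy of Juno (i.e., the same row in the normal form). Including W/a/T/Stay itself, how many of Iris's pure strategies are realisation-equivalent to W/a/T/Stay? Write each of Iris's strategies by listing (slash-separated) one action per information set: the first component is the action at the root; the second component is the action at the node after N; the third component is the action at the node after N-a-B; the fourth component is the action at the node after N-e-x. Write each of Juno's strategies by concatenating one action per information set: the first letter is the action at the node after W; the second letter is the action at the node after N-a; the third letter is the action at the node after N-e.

8

Row for W/a/T/Stay (columns RBx, RBy, RCx, RCy, MBx, MBy, MCx, MCy): (1,1) (1,1) (1,1) (1,1) (1,8) (1,8) (1,8) (1,8).
Under W/a/T/Stay, Iris's choice at the node after N and at the node after N-a-B and at the node after N-e-x can never be reached regardless of what Juno does, so varying those choices leaves every outcome unchanged.
Holding the reachable choices fixed and varying the unreachable ones freely already gives 2 × 2 × 2 = 8 equivalent strategies.
No other strategy reproduces this row, so those 8 are the full class: W/a/H/Stay, W/a/H/In, W/a/T/Stay, W/a/T/In, W/e/H/Stay, W/e/H/In, W/e/T/Stay, W/e/T/In.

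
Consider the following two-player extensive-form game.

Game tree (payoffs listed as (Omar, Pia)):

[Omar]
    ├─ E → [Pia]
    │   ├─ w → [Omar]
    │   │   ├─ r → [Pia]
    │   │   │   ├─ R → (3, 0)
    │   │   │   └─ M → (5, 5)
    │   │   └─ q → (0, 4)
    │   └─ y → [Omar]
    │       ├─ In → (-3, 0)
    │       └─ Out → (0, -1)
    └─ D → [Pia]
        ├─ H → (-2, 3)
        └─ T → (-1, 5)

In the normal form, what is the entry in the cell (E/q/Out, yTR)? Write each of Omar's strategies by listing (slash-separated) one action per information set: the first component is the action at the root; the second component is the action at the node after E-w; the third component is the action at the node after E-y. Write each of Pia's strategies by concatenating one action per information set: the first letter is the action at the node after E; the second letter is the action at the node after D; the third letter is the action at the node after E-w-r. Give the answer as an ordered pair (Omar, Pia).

(0, -1)

Trace the play path from the root:
  Omar plays E
  Pia plays y at [E]
  Omar plays Out at [E-y]
→ terminal payoff (0, -1).
(Omar's choice at the node after E-w is never reached on this path, so it doesn't affect the outcome.)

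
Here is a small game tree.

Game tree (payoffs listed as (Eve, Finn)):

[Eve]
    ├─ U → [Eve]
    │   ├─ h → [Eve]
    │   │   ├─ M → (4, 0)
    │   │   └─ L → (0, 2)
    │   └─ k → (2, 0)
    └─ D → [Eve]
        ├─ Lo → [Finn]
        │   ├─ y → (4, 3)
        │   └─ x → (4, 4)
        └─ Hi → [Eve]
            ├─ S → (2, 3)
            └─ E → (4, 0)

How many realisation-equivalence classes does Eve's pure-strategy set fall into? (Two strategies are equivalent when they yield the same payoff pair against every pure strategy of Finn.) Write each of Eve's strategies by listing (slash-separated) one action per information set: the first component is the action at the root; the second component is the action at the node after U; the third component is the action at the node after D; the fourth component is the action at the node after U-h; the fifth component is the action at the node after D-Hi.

Eve has 32 pure strategies: U/h/Lo/M/S, U/h/Lo/M/E, U/h/Lo/L/S, U/h/Lo/L/E, U/h/Hi/M/S, U/h/Hi/M/E, U/h/Hi/L/S, U/h/Hi/L/E, U/k/Lo/M/S, U/k/Lo/M/E, U/k/Lo/L/S, U/k/Lo/L/E, U/k/Hi/M/S, U/k/Hi/M/E, U/k/Hi/L/S, U/k/Hi/L/E, D/h/Lo/M/S, D/h/Lo/M/E, D/h/Lo/L/S, D/h/Lo/L/E, D/h/Hi/M/S, D/h/Hi/M/E, D/h/Hi/L/S, D/h/Hi/L/E, D/k/Lo/M/S, D/k/Lo/M/E, D/k/Lo/L/S, D/k/Lo/L/E, D/k/Hi/M/S, D/k/Hi/M/E, D/k/Hi/L/S, D/k/Hi/L/E. Columns: y, x.
{U/h/Lo/M/S, U/h/Lo/M/E, U/h/Hi/M/S, U/h/Hi/M/E, D/h/Hi/M/E, D/h/Hi/L/E, D/k/Hi/M/E, D/k/Hi/L/E} → row (4,0) (4,0)
{U/h/Lo/L/S, U/h/Lo/L/E, U/h/Hi/L/S, U/h/Hi/L/E} → row (0,2) (0,2)
{U/k/Lo/M/S, U/k/Lo/M/E, U/k/Lo/L/S, U/k/Lo/L/E, U/k/Hi/M/S, U/k/Hi/M/E, U/k/Hi/L/S, U/k/Hi/L/E} → row (2,0) (2,0)
{D/h/Lo/M/S, D/h/Lo/M/E, D/h/Lo/L/S, D/h/Lo/L/E, D/k/Lo/M/S, D/k/Lo/M/E, D/k/Lo/L/S, D/k/Lo/L/E} → row (4,3) (4,4)
{D/h/Hi/M/S, D/h/Hi/L/S, D/k/Hi/M/S, D/k/Hi/L/S} → row (2,3) (2,3)
That's 5 distinct rows out of 32 strategies.

5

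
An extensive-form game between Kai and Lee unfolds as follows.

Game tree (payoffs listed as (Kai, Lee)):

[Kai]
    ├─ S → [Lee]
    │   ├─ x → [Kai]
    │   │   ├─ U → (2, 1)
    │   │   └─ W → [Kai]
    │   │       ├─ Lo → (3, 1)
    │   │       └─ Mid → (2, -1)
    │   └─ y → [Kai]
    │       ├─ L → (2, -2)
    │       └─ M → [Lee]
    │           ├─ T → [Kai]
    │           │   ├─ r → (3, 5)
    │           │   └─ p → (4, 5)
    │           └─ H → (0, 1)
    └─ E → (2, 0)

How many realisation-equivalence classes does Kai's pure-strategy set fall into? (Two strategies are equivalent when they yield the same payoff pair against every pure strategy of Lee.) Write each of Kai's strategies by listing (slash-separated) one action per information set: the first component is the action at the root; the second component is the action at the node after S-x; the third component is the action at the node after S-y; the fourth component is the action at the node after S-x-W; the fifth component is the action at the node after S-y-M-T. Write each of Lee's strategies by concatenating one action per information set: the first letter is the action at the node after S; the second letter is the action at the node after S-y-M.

Kai has 32 pure strategies: S/U/L/Lo/r, S/U/L/Lo/p, S/U/L/Mid/r, S/U/L/Mid/p, S/U/M/Lo/r, S/U/M/Lo/p, S/U/M/Mid/r, S/U/M/Mid/p, S/W/L/Lo/r, S/W/L/Lo/p, S/W/L/Mid/r, S/W/L/Mid/p, S/W/M/Lo/r, S/W/M/Lo/p, S/W/M/Mid/r, S/W/M/Mid/p, E/U/L/Lo/r, E/U/L/Lo/p, E/U/L/Mid/r, E/U/L/Mid/p, E/U/M/Lo/r, E/U/M/Lo/p, E/U/M/Mid/r, E/U/M/Mid/p, E/W/L/Lo/r, E/W/L/Lo/p, E/W/L/Mid/r, E/W/L/Mid/p, E/W/M/Lo/r, E/W/M/Lo/p, E/W/M/Mid/r, E/W/M/Mid/p. Columns: xT, xH, yT, yH.
{S/U/L/Lo/r, S/U/L/Lo/p, S/U/L/Mid/r, S/U/L/Mid/p} → row (2,1) (2,1) (2,-2) (2,-2)
{S/U/M/Lo/r, S/U/M/Mid/r} → row (2,1) (2,1) (3,5) (0,1)
{S/U/M/Lo/p, S/U/M/Mid/p} → row (2,1) (2,1) (4,5) (0,1)
{S/W/L/Lo/r, S/W/L/Lo/p} → row (3,1) (3,1) (2,-2) (2,-2)
{S/W/L/Mid/r, S/W/L/Mid/p} → row (2,-1) (2,-1) (2,-2) (2,-2)
{S/W/M/Lo/r} → row (3,1) (3,1) (3,5) (0,1)
{S/W/M/Lo/p} → row (3,1) (3,1) (4,5) (0,1)
{S/W/M/Mid/r} → row (2,-1) (2,-1) (3,5) (0,1)
{S/W/M/Mid/p} → row (2,-1) (2,-1) (4,5) (0,1)
{E/U/L/Lo/r, E/U/L/Lo/p, E/U/L/Mid/r, E/U/L/Mid/p, E/U/M/Lo/r, E/U/M/Lo/p, E/U/M/Mid/r, E/U/M/Mid/p, E/W/L/Lo/r, E/W/L/Lo/p, E/W/L/Mid/r, E/W/L/Mid/p, E/W/M/Lo/r, E/W/M/Lo/p, E/W/M/Mid/r, E/W/M/Mid/p} → row (2,0) (2,0) (2,0) (2,0)
That's 10 distinct rows out of 32 strategies.

10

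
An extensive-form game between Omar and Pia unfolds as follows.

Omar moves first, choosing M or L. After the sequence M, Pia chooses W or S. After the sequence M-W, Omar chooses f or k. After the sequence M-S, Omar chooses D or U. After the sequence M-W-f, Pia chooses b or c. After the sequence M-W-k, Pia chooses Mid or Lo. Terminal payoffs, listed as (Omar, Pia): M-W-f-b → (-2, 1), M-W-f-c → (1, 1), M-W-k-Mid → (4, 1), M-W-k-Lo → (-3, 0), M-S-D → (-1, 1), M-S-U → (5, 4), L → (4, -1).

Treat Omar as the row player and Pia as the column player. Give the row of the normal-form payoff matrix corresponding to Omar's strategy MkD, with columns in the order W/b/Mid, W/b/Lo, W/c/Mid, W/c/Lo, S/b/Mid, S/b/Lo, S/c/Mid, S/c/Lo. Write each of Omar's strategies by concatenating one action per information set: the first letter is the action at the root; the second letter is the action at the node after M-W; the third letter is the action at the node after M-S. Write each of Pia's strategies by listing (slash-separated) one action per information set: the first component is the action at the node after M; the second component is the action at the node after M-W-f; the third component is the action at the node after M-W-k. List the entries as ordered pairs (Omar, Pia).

vs W/b/Mid: Omar plays M → Pia plays W at [M] → Omar plays k at [M-W] → Pia plays Mid at [M-W-k] → (4, 1)
vs W/b/Lo: Omar plays M → Pia plays W at [M] → Omar plays k at [M-W] → Pia plays Lo at [M-W-k] → (-3, 0)
vs W/c/Mid: Omar plays M → Pia plays W at [M] → Omar plays k at [M-W] → Pia plays Mid at [M-W-k] → (4, 1)
vs W/c/Lo: Omar plays M → Pia plays W at [M] → Omar plays k at [M-W] → Pia plays Lo at [M-W-k] → (-3, 0)
vs S/b/Mid: Omar plays M → Pia plays S at [M] → Omar plays D at [M-S] → (-1, 1)
vs S/b/Lo: Omar plays M → Pia plays S at [M] → Omar plays D at [M-S] → (-1, 1)
vs S/c/Mid: Omar plays M → Pia plays S at [M] → Omar plays D at [M-S] → (-1, 1)
vs S/c/Lo: Omar plays M → Pia plays S at [M] → Omar plays D at [M-S] → (-1, 1)

(4,1) (-3,0) (4,1) (-3,0) (-1,1) (-1,1) (-1,1) (-1,1)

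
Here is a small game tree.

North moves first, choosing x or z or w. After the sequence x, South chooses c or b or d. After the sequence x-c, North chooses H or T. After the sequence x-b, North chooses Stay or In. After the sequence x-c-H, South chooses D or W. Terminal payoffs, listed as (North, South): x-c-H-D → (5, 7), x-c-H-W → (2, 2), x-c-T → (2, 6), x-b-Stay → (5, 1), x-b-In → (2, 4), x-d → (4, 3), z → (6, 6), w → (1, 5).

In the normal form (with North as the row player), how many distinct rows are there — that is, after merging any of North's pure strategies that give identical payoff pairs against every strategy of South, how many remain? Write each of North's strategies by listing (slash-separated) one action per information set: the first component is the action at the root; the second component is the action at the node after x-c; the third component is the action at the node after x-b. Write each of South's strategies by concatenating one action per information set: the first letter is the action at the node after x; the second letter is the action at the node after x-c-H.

North has 12 pure strategies: x/H/Stay, x/H/In, x/T/Stay, x/T/In, z/H/Stay, z/H/In, z/T/Stay, z/T/In, w/H/Stay, w/H/In, w/T/Stay, w/T/In. Columns: cD, cW, bD, bW, dD, dW.
{x/H/Stay} → row (5,7) (2,2) (5,1) (5,1) (4,3) (4,3)
{x/H/In} → row (5,7) (2,2) (2,4) (2,4) (4,3) (4,3)
{x/T/Stay} → row (2,6) (2,6) (5,1) (5,1) (4,3) (4,3)
{x/T/In} → row (2,6) (2,6) (2,4) (2,4) (4,3) (4,3)
{z/H/Stay, z/H/In, z/T/Stay, z/T/In} → row (6,6) (6,6) (6,6) (6,6) (6,6) (6,6)
{w/H/Stay, w/H/In, w/T/Stay, w/T/In} → row (1,5) (1,5) (1,5) (1,5) (1,5) (1,5)
That's 6 distinct rows out of 12 strategies.

6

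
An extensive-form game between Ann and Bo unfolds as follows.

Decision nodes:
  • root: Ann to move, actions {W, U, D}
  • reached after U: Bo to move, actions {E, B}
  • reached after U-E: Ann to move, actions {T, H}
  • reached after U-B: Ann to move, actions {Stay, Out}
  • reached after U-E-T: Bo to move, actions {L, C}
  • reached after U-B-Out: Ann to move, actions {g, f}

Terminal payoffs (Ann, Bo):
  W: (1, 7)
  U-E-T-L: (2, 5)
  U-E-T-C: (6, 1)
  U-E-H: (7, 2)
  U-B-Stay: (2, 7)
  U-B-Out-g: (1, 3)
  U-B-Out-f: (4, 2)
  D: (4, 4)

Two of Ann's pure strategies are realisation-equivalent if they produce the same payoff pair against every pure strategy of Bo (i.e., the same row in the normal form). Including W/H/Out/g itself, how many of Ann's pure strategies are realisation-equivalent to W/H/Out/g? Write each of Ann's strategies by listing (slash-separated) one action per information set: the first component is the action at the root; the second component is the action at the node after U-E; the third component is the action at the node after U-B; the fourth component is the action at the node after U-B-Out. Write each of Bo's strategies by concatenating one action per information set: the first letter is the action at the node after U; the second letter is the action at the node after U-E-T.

Row for W/H/Out/g (columns EL, EC, BL, BC): (1,7) (1,7) (1,7) (1,7).
Under W/H/Out/g, Ann's choice at the node after U-E and at the node after U-B and at the node after U-B-Out can never be reached regardless of what Bo does, so varying those choices leaves every outcome unchanged.
Holding the reachable choices fixed and varying the unreachable ones freely already gives 2 × 2 × 2 = 8 equivalent strategies.
No other strategy reproduces this row, so those 8 are the full class: W/T/Stay/g, W/T/Stay/f, W/T/Out/g, W/T/Out/f, W/H/Stay/g, W/H/Stay/f, W/H/Out/g, W/H/Out/f.

8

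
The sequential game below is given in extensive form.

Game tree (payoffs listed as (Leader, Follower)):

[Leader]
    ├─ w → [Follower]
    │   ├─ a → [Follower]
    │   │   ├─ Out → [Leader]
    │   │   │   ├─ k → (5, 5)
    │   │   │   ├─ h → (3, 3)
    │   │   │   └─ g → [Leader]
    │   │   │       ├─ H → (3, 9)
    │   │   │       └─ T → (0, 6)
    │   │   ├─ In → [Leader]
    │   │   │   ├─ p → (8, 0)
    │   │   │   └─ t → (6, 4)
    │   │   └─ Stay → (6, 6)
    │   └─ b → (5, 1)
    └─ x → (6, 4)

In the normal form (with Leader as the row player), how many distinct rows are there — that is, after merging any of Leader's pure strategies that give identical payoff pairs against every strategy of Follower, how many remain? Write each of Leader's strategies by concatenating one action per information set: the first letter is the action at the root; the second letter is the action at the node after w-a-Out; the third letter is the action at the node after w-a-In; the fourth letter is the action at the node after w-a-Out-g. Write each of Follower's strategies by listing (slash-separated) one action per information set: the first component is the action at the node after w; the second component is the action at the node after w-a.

9

Leader has 24 pure strategies: wkpH, wkpT, wktH, wktT, whpH, whpT, whtH, whtT, wgpH, wgpT, wgtH, wgtT, xkpH, xkpT, xktH, xktT, xhpH, xhpT, xhtH, xhtT, xgpH, xgpT, xgtH, xgtT. Columns: a/Out, a/In, a/Stay, b/Out, b/In, b/Stay.
{wkpH, wkpT} → row (5,5) (8,0) (6,6) (5,1) (5,1) (5,1)
{wktH, wktT} → row (5,5) (6,4) (6,6) (5,1) (5,1) (5,1)
{whpH, whpT} → row (3,3) (8,0) (6,6) (5,1) (5,1) (5,1)
{whtH, whtT} → row (3,3) (6,4) (6,6) (5,1) (5,1) (5,1)
{wgpH} → row (3,9) (8,0) (6,6) (5,1) (5,1) (5,1)
{wgpT} → row (0,6) (8,0) (6,6) (5,1) (5,1) (5,1)
{wgtH} → row (3,9) (6,4) (6,6) (5,1) (5,1) (5,1)
{wgtT} → row (0,6) (6,4) (6,6) (5,1) (5,1) (5,1)
{xkpH, xkpT, xktH, xktT, xhpH, xhpT, xhtH, xhtT, xgpH, xgpT, xgtH, xgtT} → row (6,4) (6,4) (6,4) (6,4) (6,4) (6,4)
That's 9 distinct rows out of 24 strategies.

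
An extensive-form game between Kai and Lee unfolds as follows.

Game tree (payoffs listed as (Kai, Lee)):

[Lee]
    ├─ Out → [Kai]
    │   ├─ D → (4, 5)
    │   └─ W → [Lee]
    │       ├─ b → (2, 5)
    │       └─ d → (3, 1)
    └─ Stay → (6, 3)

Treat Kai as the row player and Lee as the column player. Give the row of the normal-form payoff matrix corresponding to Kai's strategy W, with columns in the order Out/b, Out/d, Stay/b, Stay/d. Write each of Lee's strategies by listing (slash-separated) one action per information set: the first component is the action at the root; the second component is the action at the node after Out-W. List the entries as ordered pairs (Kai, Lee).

vs Out/b: Lee plays Out → Kai plays W at [Out] → Lee plays b at [Out-W] → (2, 5)
vs Out/d: Lee plays Out → Kai plays W at [Out] → Lee plays d at [Out-W] → (3, 1)
vs Stay/b: Lee plays Stay → (6, 3)
vs Stay/d: Lee plays Stay → (6, 3)

(2,5) (3,1) (6,3) (6,3)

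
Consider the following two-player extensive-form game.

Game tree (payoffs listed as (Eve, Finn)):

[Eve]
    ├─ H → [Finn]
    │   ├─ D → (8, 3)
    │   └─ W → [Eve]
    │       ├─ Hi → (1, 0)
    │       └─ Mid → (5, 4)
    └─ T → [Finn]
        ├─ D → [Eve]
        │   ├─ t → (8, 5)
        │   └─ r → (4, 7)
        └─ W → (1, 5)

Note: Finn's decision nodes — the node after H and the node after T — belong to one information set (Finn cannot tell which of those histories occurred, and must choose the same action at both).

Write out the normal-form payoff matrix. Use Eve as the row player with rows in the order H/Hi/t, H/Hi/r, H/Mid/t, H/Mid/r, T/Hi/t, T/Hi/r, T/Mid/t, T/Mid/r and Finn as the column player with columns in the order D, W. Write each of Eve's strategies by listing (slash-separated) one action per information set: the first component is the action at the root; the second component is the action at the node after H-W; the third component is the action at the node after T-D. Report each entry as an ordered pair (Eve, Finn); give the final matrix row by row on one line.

Row H/Hi/t: D→(8,3), W→(1,0)
Row H/Hi/r: D→(8,3), W→(1,0)
Row H/Mid/t: D→(8,3), W→(5,4)
Row H/Mid/r: D→(8,3), W→(5,4)
Row T/Hi/t: D→(8,5), W→(1,5)
Row T/Hi/r: D→(4,7), W→(1,5)
Row T/Mid/t: D→(8,5), W→(1,5)
Row T/Mid/r: D→(4,7), W→(1,5)

H/Hi/t: (8,3) (1,0) | H/Hi/r: (8,3) (1,0) | H/Mid/t: (8,3) (5,4) | H/Mid/r: (8,3) (5,4) | T/Hi/t: (8,5) (1,5) | T/Hi/r: (4,7) (1,5) | T/Mid/t: (8,5) (1,5) | T/Mid/r: (4,7) (1,5)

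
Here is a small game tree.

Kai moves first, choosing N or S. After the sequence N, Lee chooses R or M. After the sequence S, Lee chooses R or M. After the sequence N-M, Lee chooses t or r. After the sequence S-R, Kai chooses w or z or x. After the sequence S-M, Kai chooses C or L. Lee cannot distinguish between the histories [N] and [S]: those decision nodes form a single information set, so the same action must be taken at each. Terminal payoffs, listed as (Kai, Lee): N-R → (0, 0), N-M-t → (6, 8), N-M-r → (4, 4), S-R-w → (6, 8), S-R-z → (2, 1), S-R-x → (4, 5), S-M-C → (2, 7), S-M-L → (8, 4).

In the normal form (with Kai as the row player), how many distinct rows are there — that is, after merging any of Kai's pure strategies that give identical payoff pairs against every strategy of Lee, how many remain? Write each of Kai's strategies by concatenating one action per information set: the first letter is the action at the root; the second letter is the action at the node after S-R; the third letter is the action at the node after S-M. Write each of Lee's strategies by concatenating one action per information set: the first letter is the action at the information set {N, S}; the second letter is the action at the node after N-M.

7

Kai has 12 pure strategies: NwC, NwL, NzC, NzL, NxC, NxL, SwC, SwL, SzC, SzL, SxC, SxL. Columns: Rt, Rr, Mt, Mr.
{NwC, NwL, NzC, NzL, NxC, NxL} → row (0,0) (0,0) (6,8) (4,4)
{SwC} → row (6,8) (6,8) (2,7) (2,7)
{SwL} → row (6,8) (6,8) (8,4) (8,4)
{SzC} → row (2,1) (2,1) (2,7) (2,7)
{SzL} → row (2,1) (2,1) (8,4) (8,4)
{SxC} → row (4,5) (4,5) (2,7) (2,7)
{SxL} → row (4,5) (4,5) (8,4) (8,4)
That's 7 distinct rows out of 12 strategies.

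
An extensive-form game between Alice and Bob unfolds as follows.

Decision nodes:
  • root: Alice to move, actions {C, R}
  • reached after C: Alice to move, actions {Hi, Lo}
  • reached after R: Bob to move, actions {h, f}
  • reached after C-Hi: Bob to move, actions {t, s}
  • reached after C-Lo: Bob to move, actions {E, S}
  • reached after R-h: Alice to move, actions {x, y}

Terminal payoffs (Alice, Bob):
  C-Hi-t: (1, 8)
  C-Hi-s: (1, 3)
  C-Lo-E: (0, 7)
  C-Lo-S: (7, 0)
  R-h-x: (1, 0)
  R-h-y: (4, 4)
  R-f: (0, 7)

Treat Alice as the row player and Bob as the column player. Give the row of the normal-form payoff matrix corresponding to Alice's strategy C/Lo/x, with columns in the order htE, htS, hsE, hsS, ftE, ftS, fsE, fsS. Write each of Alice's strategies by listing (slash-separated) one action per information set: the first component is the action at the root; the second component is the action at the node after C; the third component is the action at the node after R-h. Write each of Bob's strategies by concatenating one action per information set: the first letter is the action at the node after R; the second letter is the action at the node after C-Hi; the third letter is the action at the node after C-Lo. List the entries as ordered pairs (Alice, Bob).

(0,7) (7,0) (0,7) (7,0) (0,7) (7,0) (0,7) (7,0)

vs htE: Alice plays C → Alice plays Lo at [C] → Bob plays E at [C-Lo] → (0, 7)
vs htS: Alice plays C → Alice plays Lo at [C] → Bob plays S at [C-Lo] → (7, 0)
vs hsE: Alice plays C → Alice plays Lo at [C] → Bob plays E at [C-Lo] → (0, 7)
vs hsS: Alice plays C → Alice plays Lo at [C] → Bob plays S at [C-Lo] → (7, 0)
vs ftE: Alice plays C → Alice plays Lo at [C] → Bob plays E at [C-Lo] → (0, 7)
vs ftS: Alice plays C → Alice plays Lo at [C] → Bob plays S at [C-Lo] → (7, 0)
vs fsE: Alice plays C → Alice plays Lo at [C] → Bob plays E at [C-Lo] → (0, 7)
vs fsS: Alice plays C → Alice plays Lo at [C] → Bob plays S at [C-Lo] → (7, 0)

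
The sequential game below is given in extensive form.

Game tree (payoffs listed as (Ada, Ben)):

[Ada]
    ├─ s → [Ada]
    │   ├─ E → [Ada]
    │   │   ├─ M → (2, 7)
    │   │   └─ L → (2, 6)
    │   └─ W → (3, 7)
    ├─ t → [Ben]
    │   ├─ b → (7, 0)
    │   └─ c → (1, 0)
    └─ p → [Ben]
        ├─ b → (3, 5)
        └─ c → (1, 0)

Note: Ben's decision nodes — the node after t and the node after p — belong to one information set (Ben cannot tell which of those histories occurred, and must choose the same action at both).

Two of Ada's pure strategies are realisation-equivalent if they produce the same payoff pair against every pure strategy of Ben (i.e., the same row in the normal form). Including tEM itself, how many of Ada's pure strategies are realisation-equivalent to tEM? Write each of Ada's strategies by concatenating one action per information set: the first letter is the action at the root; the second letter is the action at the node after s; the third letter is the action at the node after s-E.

4

Row for tEM (columns b, c): (7,0) (1,0).
Under tEM, Ada's choice at the node after s and at the node after s-E can never be reached regardless of what Ben does, so varying those choices leaves every outcome unchanged.
Holding the reachable choices fixed and varying the unreachable ones freely already gives 2 × 2 = 4 equivalent strategies.
No other strategy reproduces this row, so those 4 are the full class: tEM, tEL, tWM, tWL.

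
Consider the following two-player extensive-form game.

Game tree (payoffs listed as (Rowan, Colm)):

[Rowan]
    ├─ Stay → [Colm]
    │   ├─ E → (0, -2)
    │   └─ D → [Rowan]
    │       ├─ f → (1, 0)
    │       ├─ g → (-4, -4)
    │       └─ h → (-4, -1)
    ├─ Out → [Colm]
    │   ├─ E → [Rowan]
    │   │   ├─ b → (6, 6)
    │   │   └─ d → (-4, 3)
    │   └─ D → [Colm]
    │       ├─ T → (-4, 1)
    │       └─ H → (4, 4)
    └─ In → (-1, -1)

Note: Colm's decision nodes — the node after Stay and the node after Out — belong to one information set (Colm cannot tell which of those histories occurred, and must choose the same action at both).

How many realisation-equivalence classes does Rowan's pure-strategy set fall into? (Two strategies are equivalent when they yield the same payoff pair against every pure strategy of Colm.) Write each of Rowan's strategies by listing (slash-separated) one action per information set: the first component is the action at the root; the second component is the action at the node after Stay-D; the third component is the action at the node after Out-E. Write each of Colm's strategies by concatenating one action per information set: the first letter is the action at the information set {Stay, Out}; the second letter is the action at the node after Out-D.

Rowan has 18 pure strategies: Stay/f/b, Stay/f/d, Stay/g/b, Stay/g/d, Stay/h/b, Stay/h/d, Out/f/b, Out/f/d, Out/g/b, Out/g/d, Out/h/b, Out/h/d, In/f/b, In/f/d, In/g/b, In/g/d, In/h/b, In/h/d. Columns: ET, EH, DT, DH.
{Stay/f/b, Stay/f/d} → row (0,-2) (0,-2) (1,0) (1,0)
{Stay/g/b, Stay/g/d} → row (0,-2) (0,-2) (-4,-4) (-4,-4)
{Stay/h/b, Stay/h/d} → row (0,-2) (0,-2) (-4,-1) (-4,-1)
{Out/f/b, Out/g/b, Out/h/b} → row (6,6) (6,6) (-4,1) (4,4)
{Out/f/d, Out/g/d, Out/h/d} → row (-4,3) (-4,3) (-4,1) (4,4)
{In/f/b, In/f/d, In/g/b, In/g/d, In/h/b, In/h/d} → row (-1,-1) (-1,-1) (-1,-1) (-1,-1)
That's 6 distinct rows out of 18 strategies.

6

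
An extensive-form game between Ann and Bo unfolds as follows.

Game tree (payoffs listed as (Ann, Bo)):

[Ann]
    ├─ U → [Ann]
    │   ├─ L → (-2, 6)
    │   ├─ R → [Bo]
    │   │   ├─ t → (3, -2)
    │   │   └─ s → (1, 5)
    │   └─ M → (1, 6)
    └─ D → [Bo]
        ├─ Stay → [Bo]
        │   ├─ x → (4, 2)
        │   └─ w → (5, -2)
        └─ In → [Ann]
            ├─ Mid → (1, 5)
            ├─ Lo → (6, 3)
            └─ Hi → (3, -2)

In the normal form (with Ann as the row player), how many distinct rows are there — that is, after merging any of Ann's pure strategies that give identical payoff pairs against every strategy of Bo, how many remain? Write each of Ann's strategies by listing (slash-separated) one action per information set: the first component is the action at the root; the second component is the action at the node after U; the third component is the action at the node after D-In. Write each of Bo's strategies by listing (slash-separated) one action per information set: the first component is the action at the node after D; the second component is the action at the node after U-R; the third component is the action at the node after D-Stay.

6

Ann has 18 pure strategies: U/L/Mid, U/L/Lo, U/L/Hi, U/R/Mid, U/R/Lo, U/R/Hi, U/M/Mid, U/M/Lo, U/M/Hi, D/L/Mid, D/L/Lo, D/L/Hi, D/R/Mid, D/R/Lo, D/R/Hi, D/M/Mid, D/M/Lo, D/M/Hi. Columns: Stay/t/x, Stay/t/w, Stay/s/x, Stay/s/w, In/t/x, In/t/w, In/s/x, In/s/w.
{U/L/Mid, U/L/Lo, U/L/Hi} → row (-2,6) (-2,6) (-2,6) (-2,6) (-2,6) (-2,6) (-2,6) (-2,6)
{U/R/Mid, U/R/Lo, U/R/Hi} → row (3,-2) (3,-2) (1,5) (1,5) (3,-2) (3,-2) (1,5) (1,5)
{U/M/Mid, U/M/Lo, U/M/Hi} → row (1,6) (1,6) (1,6) (1,6) (1,6) (1,6) (1,6) (1,6)
{D/L/Mid, D/R/Mid, D/M/Mid} → row (4,2) (5,-2) (4,2) (5,-2) (1,5) (1,5) (1,5) (1,5)
{D/L/Lo, D/R/Lo, D/M/Lo} → row (4,2) (5,-2) (4,2) (5,-2) (6,3) (6,3) (6,3) (6,3)
{D/L/Hi, D/R/Hi, D/M/Hi} → row (4,2) (5,-2) (4,2) (5,-2) (3,-2) (3,-2) (3,-2) (3,-2)
That's 6 distinct rows out of 18 strategies.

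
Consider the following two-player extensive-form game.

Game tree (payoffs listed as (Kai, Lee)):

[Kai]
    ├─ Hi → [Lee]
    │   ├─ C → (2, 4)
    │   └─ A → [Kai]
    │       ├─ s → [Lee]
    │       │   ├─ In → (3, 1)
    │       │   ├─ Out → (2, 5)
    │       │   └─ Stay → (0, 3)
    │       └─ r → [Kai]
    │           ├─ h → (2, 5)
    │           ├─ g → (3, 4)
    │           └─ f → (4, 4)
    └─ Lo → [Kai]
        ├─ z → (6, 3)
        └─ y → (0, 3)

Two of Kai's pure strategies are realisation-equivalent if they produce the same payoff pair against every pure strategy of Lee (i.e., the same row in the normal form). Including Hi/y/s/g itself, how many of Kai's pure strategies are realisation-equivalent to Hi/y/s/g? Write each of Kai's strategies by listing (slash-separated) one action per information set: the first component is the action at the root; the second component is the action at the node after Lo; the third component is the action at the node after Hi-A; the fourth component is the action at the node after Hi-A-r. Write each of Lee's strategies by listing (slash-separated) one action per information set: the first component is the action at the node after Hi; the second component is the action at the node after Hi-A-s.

6

Row for Hi/y/s/g (columns C/In, C/Out, C/Stay, A/In, A/Out, A/Stay): (2,4) (2,4) (2,4) (3,1) (2,5) (0,3).
Under Hi/y/s/g, Kai's choice at the node after Lo and at the node after Hi-A-r can never be reached regardless of what Lee does, so varying those choices leaves every outcome unchanged.
Holding the reachable choices fixed and varying the unreachable ones freely already gives 2 × 3 = 6 equivalent strategies.
No other strategy reproduces this row, so those 6 are the full class: Hi/z/s/h, Hi/z/s/g, Hi/z/s/f, Hi/y/s/h, Hi/y/s/g, Hi/y/s/f.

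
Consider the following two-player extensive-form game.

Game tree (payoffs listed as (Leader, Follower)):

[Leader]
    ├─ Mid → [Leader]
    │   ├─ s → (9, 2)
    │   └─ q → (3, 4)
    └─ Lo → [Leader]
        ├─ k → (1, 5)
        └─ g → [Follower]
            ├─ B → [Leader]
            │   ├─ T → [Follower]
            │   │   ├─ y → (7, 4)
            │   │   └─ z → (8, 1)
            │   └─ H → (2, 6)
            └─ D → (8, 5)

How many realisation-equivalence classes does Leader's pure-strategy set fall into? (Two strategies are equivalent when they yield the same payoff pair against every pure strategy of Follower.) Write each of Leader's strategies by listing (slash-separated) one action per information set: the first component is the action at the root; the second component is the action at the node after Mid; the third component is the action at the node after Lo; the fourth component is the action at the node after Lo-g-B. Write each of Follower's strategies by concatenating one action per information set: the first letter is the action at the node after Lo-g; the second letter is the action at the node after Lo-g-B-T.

5

Leader has 16 pure strategies: Mid/s/k/T, Mid/s/k/H, Mid/s/g/T, Mid/s/g/H, Mid/q/k/T, Mid/q/k/H, Mid/q/g/T, Mid/q/g/H, Lo/s/k/T, Lo/s/k/H, Lo/s/g/T, Lo/s/g/H, Lo/q/k/T, Lo/q/k/H, Lo/q/g/T, Lo/q/g/H. Columns: By, Bz, Dy, Dz.
{Mid/s/k/T, Mid/s/k/H, Mid/s/g/T, Mid/s/g/H} → row (9,2) (9,2) (9,2) (9,2)
{Mid/q/k/T, Mid/q/k/H, Mid/q/g/T, Mid/q/g/H} → row (3,4) (3,4) (3,4) (3,4)
{Lo/s/k/T, Lo/s/k/H, Lo/q/k/T, Lo/q/k/H} → row (1,5) (1,5) (1,5) (1,5)
{Lo/s/g/T, Lo/q/g/T} → row (7,4) (8,1) (8,5) (8,5)
{Lo/s/g/H, Lo/q/g/H} → row (2,6) (2,6) (8,5) (8,5)
That's 5 distinct rows out of 16 strategies.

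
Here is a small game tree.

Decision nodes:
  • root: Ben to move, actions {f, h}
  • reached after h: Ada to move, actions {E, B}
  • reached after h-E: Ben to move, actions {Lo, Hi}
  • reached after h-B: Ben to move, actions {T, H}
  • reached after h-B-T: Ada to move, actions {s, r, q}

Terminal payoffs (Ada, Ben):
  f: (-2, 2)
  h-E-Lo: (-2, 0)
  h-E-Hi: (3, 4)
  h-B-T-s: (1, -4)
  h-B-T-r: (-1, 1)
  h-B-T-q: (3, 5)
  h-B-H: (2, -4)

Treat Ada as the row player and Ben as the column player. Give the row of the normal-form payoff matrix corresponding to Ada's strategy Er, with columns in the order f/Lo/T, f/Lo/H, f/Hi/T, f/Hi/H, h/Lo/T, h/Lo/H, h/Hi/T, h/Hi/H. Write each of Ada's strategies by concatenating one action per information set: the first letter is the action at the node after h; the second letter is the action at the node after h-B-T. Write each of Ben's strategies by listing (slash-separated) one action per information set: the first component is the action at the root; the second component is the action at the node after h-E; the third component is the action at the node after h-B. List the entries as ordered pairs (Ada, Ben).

vs f/Lo/T: Ben plays f → (-2, 2)
vs f/Lo/H: Ben plays f → (-2, 2)
vs f/Hi/T: Ben plays f → (-2, 2)
vs f/Hi/H: Ben plays f → (-2, 2)
vs h/Lo/T: Ben plays h → Ada plays E at [h] → Ben plays Lo at [h-E] → (-2, 0)
vs h/Lo/H: Ben plays h → Ada plays E at [h] → Ben plays Lo at [h-E] → (-2, 0)
vs h/Hi/T: Ben plays h → Ada plays E at [h] → Ben plays Hi at [h-E] → (3, 4)
vs h/Hi/H: Ben plays h → Ada plays E at [h] → Ben plays Hi at [h-E] → (3, 4)

(-2,2) (-2,2) (-2,2) (-2,2) (-2,0) (-2,0) (3,4) (3,4)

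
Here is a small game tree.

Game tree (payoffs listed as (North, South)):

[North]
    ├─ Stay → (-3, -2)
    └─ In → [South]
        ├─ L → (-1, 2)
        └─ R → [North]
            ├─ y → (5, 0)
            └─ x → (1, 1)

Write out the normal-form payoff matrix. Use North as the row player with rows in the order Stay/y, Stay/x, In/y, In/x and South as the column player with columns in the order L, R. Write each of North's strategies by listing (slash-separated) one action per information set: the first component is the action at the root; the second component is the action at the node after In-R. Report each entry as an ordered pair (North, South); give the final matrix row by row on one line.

Stay/y: (-3,-2) (-3,-2) | Stay/x: (-3,-2) (-3,-2) | In/y: (-1,2) (5,0) | In/x: (-1,2) (1,1)

Row Stay/y: L→(-3,-2), R→(-3,-2)
Row Stay/x: L→(-3,-2), R→(-3,-2)
Row In/y: L→(-1,2), R→(5,0)
Row In/x: L→(-1,2), R→(1,1)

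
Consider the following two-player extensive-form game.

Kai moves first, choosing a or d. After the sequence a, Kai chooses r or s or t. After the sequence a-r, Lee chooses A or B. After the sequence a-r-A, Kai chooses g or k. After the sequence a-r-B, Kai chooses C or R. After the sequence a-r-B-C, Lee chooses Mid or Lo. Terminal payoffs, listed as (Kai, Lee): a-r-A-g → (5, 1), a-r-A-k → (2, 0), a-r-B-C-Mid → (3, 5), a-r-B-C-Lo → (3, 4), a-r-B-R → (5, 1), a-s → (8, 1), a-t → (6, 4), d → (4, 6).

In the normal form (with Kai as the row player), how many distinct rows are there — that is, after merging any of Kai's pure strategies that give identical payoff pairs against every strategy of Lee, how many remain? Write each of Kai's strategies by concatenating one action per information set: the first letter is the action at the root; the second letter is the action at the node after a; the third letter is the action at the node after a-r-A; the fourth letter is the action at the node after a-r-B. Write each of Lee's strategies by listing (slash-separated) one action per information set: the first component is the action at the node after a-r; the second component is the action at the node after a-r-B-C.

Kai has 24 pure strategies: argC, argR, arkC, arkR, asgC, asgR, askC, askR, atgC, atgR, atkC, atkR, drgC, drgR, drkC, drkR, dsgC, dsgR, dskC, dskR, dtgC, dtgR, dtkC, dtkR. Columns: A/Mid, A/Lo, B/Mid, B/Lo.
{argC} → row (5,1) (5,1) (3,5) (3,4)
{argR} → row (5,1) (5,1) (5,1) (5,1)
{arkC} → row (2,0) (2,0) (3,5) (3,4)
{arkR} → row (2,0) (2,0) (5,1) (5,1)
{asgC, asgR, askC, askR} → row (8,1) (8,1) (8,1) (8,1)
{atgC, atgR, atkC, atkR} → row (6,4) (6,4) (6,4) (6,4)
{drgC, drgR, drkC, drkR, dsgC, dsgR, dskC, dskR, dtgC, dtgR, dtkC, dtkR} → row (4,6) (4,6) (4,6) (4,6)
That's 7 distinct rows out of 24 strategies.

7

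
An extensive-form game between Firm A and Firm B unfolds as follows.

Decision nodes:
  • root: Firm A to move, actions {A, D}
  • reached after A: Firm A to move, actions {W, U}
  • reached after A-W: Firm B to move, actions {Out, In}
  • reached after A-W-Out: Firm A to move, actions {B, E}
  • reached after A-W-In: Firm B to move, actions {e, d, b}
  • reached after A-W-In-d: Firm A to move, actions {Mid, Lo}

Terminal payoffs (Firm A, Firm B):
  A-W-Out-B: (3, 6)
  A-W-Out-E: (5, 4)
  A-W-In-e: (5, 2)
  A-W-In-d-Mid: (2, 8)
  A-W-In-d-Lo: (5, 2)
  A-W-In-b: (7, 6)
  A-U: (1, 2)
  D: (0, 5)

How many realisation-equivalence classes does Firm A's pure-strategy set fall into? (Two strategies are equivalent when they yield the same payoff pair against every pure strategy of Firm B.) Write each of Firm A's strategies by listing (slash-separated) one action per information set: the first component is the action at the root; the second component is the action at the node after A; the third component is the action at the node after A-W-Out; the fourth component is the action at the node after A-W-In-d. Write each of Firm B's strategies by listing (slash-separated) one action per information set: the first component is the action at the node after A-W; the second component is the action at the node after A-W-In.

Firm A has 16 pure strategies: A/W/B/Mid, A/W/B/Lo, A/W/E/Mid, A/W/E/Lo, A/U/B/Mid, A/U/B/Lo, A/U/E/Mid, A/U/E/Lo, D/W/B/Mid, D/W/B/Lo, D/W/E/Mid, D/W/E/Lo, D/U/B/Mid, D/U/B/Lo, D/U/E/Mid, D/U/E/Lo. Columns: Out/e, Out/d, Out/b, In/e, In/d, In/b.
{A/W/B/Mid} → row (3,6) (3,6) (3,6) (5,2) (2,8) (7,6)
{A/W/B/Lo} → row (3,6) (3,6) (3,6) (5,2) (5,2) (7,6)
{A/W/E/Mid} → row (5,4) (5,4) (5,4) (5,2) (2,8) (7,6)
{A/W/E/Lo} → row (5,4) (5,4) (5,4) (5,2) (5,2) (7,6)
{A/U/B/Mid, A/U/B/Lo, A/U/E/Mid, A/U/E/Lo} → row (1,2) (1,2) (1,2) (1,2) (1,2) (1,2)
{D/W/B/Mid, D/W/B/Lo, D/W/E/Mid, D/W/E/Lo, D/U/B/Mid, D/U/B/Lo, D/U/E/Mid, D/U/E/Lo} → row (0,5) (0,5) (0,5) (0,5) (0,5) (0,5)
That's 6 distinct rows out of 16 strategies.

6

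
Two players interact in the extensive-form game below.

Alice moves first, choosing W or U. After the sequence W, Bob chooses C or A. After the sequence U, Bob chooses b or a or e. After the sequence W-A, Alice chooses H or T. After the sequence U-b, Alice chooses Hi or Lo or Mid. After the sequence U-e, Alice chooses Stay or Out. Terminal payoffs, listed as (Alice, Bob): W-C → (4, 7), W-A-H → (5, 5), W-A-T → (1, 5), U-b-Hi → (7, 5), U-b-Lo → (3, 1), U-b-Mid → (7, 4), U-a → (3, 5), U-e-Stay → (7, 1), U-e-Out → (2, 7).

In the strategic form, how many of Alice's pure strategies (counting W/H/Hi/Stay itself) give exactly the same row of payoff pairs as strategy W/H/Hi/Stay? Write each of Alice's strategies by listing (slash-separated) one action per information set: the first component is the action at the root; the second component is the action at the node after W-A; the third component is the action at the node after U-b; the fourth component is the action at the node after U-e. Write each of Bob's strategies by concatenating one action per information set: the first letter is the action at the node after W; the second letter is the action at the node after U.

6

Row for W/H/Hi/Stay (columns Cb, Ca, Ce, Ab, Aa, Ae): (4,7) (4,7) (4,7) (5,5) (5,5) (5,5).
Under W/H/Hi/Stay, Alice's choice at the node after U-b and at the node after U-e can never be reached regardless of what Bob does, so varying those choices leaves every outcome unchanged.
Holding the reachable choices fixed and varying the unreachable ones freely already gives 3 × 2 = 6 equivalent strategies.
No other strategy reproduces this row, so those 6 are the full class: W/H/Hi/Stay, W/H/Hi/Out, W/H/Lo/Stay, W/H/Lo/Out, W/H/Mid/Stay, W/H/Mid/Out.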